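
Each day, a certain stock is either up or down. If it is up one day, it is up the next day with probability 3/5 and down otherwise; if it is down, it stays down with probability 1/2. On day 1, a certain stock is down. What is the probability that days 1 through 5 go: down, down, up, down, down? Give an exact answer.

1/20

Day 1 is given. For each transition, use the conditional probability from the current state:
P(down | down) = 1/2; P(up | down) = 1/2; P(down | up) = 2/5; P(down | down) = 1/2.
P = 1/2 × 1/2 × 2/5 × 1/2 = 2/40 = 1/20.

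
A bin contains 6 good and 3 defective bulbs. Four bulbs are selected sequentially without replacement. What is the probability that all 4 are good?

P(every draw is good) = 6/9 × 5/8 × 4/7 × 3/6 = 360/3024 = 5/42.

5/42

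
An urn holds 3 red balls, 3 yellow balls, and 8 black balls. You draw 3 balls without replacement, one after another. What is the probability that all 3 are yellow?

1/364

P(every draw is yellow) = 3/14 × 2/13 × 1/12 = 6/2184 = 1/364.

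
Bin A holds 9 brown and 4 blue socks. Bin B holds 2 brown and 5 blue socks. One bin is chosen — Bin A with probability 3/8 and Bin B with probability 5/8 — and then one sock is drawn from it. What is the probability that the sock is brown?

319/728

From Bin A: P(brown) = 9/13.
From Bin B: P(brown) = 2/7.
Total probability = (3/8)(9/13) + (5/8)(2/7) = 319/728.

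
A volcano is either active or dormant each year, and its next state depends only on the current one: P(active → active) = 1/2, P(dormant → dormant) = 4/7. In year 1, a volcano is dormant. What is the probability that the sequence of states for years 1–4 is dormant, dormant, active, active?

6/49

Year 1 is given. For each transition, use the conditional probability from the current state:
P(dormant | dormant) = 4/7; P(active | dormant) = 3/7; P(active | active) = 1/2.
P = 4/7 × 3/7 × 1/2 = 12/98 = 6/49.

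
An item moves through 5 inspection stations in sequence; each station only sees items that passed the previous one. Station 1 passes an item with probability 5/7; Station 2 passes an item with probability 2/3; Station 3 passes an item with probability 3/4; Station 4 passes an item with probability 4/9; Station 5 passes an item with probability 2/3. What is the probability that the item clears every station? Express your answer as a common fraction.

The events are sequential, so multiply the conditional probabilities:
P = 5/7 × 2/3 × 3/4 × 4/9 × 2/3 = 240/2268 = 20/189.

20/189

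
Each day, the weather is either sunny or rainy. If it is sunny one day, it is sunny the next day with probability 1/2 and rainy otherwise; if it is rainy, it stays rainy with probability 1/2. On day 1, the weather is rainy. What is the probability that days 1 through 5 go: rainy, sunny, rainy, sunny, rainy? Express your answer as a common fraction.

1/16

Day 1 is given. For each transition, use the conditional probability from the current state:
P(sunny | rainy) = 1/2; P(rainy | sunny) = 1/2; P(sunny | rainy) = 1/2; P(rainy | sunny) = 1/2.
P = 1/2 × 1/2 × 1/2 × 1/2 = 1/16.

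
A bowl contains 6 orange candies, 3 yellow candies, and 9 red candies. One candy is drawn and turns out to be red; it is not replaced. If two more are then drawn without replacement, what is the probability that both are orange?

With the first candy removed, 6 orange remain out of 17.
P = 6/17 × 5/16 = 30/272 = 15/136.

15/136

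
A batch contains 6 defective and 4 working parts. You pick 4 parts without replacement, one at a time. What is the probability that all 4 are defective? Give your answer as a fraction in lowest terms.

P = 6/10 × 5/9 × 4/8 × 3/7 = 360/5040 = 1/14.

1/14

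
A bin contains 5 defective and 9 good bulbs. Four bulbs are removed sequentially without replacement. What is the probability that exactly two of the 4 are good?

One ordering (good drawn first) has probability 9/14 × 8/13 × 5/12 × 4/11 = 1440/24024 = 60/1001.
There are C(4,2) = 6 such orderings, each equally likely, so P = 6 × 60/1001 = 360/1001.

360/1001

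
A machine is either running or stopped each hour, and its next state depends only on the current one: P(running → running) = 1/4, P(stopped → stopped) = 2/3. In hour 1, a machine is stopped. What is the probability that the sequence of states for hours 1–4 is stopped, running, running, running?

Hour 1 is given. For each transition, use the conditional probability from the current state:
P(running | stopped) = 1/3; P(running | running) = 1/4; P(running | running) = 1/4.
P = 1/3 × 1/4 × 1/4 = 1/48.

1/48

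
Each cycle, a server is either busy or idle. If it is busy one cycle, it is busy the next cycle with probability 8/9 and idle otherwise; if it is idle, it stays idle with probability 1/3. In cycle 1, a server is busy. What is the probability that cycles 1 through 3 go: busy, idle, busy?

Cycle 1 is given. For each transition, use the conditional probability from the current state:
P(idle | busy) = 1/9; P(busy | idle) = 2/3.
P = 1/9 × 2/3 = 2/27.

2/27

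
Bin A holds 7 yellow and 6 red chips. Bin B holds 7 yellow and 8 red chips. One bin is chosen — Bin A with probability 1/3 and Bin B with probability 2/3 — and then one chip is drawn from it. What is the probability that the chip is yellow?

From Bin A: P(yellow) = 7/13.
From Bin B: P(yellow) = 7/15.
Total probability = (1/3)(7/13) + (2/3)(7/15) = 287/585.

287/585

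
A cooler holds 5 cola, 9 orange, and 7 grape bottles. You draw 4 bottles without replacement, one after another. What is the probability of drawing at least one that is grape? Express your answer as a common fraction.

712/855

P(no grape) = 14/21 × 13/20 × 12/19 × 11/18 = 24024/143640 = 143/855.
P(at least one) = 1 − 143/855 = 712/855.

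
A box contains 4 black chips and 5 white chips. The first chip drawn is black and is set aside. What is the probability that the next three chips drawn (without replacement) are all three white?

With the first chip removed, 5 white remain out of 8.
P = 5/8 × 4/7 × 3/6 = 60/336 = 5/28.

5/28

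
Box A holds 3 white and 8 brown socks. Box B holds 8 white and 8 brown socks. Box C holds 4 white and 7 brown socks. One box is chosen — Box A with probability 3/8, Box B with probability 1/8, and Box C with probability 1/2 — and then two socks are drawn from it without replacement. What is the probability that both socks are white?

From Box A: P(both white) = (3/11)(2/10) = 3/55.
From Box B: P(both white) = (8/16)(7/15) = 7/30.
From Box C: P(both white) = (4/11)(3/10) = 6/55.
Total probability = (3/8)(3/55) + (1/8)(7/30) + (1/2)(6/55) = 5/48.

5/48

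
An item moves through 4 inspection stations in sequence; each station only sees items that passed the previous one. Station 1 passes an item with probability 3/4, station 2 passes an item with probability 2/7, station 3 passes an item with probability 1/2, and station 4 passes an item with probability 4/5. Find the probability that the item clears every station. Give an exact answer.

3/35

Multiplying along the chain,
P = 3/4 × 2/7 × 1/2 × 4/5 = 24/280 = 3/35.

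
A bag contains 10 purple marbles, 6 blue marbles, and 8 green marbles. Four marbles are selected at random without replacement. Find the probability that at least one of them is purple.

P(no purple) = 14/24 × 13/23 × 12/22 × 11/21 = 24024/255024 = 13/138.
P(at least one) = 1 − 13/138 = 125/138.

125/138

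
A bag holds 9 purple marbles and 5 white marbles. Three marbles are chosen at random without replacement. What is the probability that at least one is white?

10/13

P(no white) = 9/14 × 8/13 × 7/12 = 504/2184 = 3/13.
P(at least one) = 1 − 3/13 = 10/13.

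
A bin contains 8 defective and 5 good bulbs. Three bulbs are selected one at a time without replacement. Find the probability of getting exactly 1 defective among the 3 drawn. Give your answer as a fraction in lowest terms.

40/143

One ordering (defective drawn first) has probability 8/13 × 5/12 × 4/11 = 160/1716 = 40/429.
There are C(3,1) = 3 such orderings, each equally likely, so P = 3 × 40/429 = 40/143.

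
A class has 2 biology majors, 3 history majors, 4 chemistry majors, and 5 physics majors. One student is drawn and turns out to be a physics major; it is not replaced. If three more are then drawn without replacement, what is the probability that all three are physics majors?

After the first draw, 4 of the remaining 13 students are physics majors.
P = 4/13 × 3/12 × 2/11 = 24/1716 = 2/143.

2/143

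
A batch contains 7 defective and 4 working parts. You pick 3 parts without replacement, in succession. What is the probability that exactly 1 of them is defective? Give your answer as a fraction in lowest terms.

One ordering (defective drawn first) has probability 7/11 × 4/10 × 3/9 = 84/990 = 14/165.
There are C(3,1) = 3 such orderings, each equally likely, so P = 3 × 14/165 = 14/55.

14/55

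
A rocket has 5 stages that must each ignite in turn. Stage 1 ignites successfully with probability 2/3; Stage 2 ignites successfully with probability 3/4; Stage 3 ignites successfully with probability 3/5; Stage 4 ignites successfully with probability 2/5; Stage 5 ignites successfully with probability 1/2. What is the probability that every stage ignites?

The events are sequential, so multiply the conditional probabilities:
P = 2/3 × 3/4 × 3/5 × 2/5 × 1/2 = 36/600 = 3/50.

3/50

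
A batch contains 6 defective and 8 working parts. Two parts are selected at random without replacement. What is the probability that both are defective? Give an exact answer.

P(all defective) = 6/14 × 5/13 = 30/182 = 15/91.

15/91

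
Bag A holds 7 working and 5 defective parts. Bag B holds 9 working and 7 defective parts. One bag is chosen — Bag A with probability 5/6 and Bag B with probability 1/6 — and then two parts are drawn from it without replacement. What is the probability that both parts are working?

52/165

From Bag A: P(both working) = (7/12)(6/11) = 7/22.
From Bag B: P(both working) = (9/16)(8/15) = 3/10.
Total probability = (5/6)(7/22) + (1/6)(3/10) = 52/165.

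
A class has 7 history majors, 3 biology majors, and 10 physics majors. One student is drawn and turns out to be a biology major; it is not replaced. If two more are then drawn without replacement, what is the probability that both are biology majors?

After the first draw, 2 of the remaining 19 students are biology majors.
P = 2/19 × 1/18 = 2/342 = 1/171.

1/171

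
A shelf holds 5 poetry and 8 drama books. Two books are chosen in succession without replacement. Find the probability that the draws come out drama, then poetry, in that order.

Multiply the probability of each draw given the previous ones:
P = 8/13 × 5/12 = 40/156 = 10/39.

10/39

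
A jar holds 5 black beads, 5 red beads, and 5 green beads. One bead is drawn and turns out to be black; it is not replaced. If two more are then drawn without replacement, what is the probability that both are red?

10/91

After the first draw, 5 of the remaining 14 beads are red.
P = 5/14 × 4/13 = 20/182 = 10/91.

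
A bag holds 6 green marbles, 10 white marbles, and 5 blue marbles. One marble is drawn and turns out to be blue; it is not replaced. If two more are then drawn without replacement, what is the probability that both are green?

3/38

With the first marble removed, 6 green remain out of 20.
P = 6/20 × 5/19 = 30/380 = 3/38.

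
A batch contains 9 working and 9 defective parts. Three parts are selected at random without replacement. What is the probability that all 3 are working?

7/68

P(every draw is working) = 9/18 × 8/17 × 7/16 = 504/4896 = 7/68.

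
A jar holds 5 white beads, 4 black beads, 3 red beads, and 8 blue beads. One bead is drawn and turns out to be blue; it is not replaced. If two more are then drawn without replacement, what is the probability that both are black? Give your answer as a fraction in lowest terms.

After the first draw, 4 of the remaining 19 beads are black.
P = 4/19 × 3/18 = 12/342 = 2/57.

2/57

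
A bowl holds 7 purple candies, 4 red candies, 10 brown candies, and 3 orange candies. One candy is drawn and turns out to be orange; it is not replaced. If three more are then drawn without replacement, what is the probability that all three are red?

4/1771

With the first candy removed, 4 red remain out of 23.
P = 4/23 × 3/22 × 2/21 = 24/10626 = 4/1771.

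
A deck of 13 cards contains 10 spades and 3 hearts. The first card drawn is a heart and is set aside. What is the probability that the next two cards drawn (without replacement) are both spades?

After the first draw, 10 of the remaining 12 cards are spades.
P = 10/12 × 9/11 = 90/132 = 15/22.

15/22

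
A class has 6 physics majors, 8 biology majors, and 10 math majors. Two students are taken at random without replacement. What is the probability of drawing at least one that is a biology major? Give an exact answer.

P(no biology majors) = 16/24 × 15/23 = 240/552 = 10/23.
P(at least one) = 1 − 10/23 = 13/23.

13/23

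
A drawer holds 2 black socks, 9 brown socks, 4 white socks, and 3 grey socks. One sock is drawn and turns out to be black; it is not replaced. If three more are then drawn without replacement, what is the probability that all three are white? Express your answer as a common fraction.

1/170

With the first sock removed, 4 white remain out of 17.
P = 4/17 × 3/16 × 2/15 = 24/4080 = 1/170.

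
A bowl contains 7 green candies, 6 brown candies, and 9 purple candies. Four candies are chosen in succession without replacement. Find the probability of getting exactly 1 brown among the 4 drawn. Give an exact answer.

96/209

One ordering (brown drawn first) has probability 6/22 × 16/21 × 15/20 × 14/19 = 20160/175560 = 24/209.
There are C(4,1) = 4 such orderings, each equally likely, so P = 4 × 24/209 = 96/209.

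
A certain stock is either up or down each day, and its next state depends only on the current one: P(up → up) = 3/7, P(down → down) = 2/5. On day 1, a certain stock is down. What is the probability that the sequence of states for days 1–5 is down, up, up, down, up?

108/1225

Day 1 is given. For each transition, use the conditional probability from the current state:
P(up | down) = 3/5; P(up | up) = 3/7; P(down | up) = 4/7; P(up | down) = 3/5.
P = 3/5 × 3/7 × 4/7 × 3/5 = 108/1225.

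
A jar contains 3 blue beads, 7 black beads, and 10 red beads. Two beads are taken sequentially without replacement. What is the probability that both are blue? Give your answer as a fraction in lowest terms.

P = 3/20 × 2/19 = 6/380 = 3/190.

3/190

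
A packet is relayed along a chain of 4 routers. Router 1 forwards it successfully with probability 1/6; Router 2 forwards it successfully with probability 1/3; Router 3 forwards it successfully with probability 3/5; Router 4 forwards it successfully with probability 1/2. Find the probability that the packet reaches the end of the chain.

The events are sequential, so multiply the conditional probabilities:
P = 1/6 × 1/3 × 3/5 × 1/2 = 3/180 = 1/60.

1/60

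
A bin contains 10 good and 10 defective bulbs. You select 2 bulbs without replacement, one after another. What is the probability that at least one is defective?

P(no defective) = 10/20 × 9/19 = 90/380 = 9/38.
P(at least one) = 1 − 9/38 = 29/38.

29/38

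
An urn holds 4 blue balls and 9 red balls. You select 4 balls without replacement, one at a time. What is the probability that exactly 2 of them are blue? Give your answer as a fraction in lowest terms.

One ordering (blue drawn first) has probability 4/13 × 3/12 × 9/11 × 8/10 = 864/17160 = 36/715.
There are C(4,2) = 6 such orderings, each equally likely, so P = 6 × 36/715 = 216/715.

216/715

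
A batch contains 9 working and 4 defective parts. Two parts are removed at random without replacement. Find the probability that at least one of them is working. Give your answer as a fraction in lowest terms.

12/13

P(no working) = 4/13 × 3/12 = 12/156 = 1/13.
P(at least one) = 1 − 1/13 = 12/13.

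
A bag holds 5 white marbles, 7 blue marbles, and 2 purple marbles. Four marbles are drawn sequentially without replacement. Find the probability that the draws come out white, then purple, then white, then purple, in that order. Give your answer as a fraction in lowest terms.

Each draw changes the counts, so multiply the conditional probabilities along the sequence:
P = 5/14 × 2/13 × 4/12 × 1/11 = 40/24024 = 5/3003.

5/3003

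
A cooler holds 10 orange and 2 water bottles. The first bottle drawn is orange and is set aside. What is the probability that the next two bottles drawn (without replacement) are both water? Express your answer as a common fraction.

After the first draw, 2 of the remaining 11 bottles are water.
P = 2/11 × 1/10 = 2/110 = 1/55.

1/55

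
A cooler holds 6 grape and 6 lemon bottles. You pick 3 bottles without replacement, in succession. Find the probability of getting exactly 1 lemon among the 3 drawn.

One ordering (lemon drawn first) has probability 6/12 × 6/11 × 5/10 = 180/1320 = 3/22.
There are C(3,1) = 3 such orderings, each equally likely, so P = 3 × 3/22 = 9/22.

9/22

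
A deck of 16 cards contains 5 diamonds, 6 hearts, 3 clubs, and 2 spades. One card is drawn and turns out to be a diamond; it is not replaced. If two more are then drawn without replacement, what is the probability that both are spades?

1/105

After the first draw, 2 of the remaining 15 cards are spades.
P = 2/15 × 1/14 = 2/210 = 1/105.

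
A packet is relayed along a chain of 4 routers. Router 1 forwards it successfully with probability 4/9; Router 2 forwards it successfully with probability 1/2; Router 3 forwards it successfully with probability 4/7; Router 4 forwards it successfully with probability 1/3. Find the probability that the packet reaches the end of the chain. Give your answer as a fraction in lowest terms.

Each stage is reached only if all earlier stages succeed, so
P = 4/9 × 1/2 × 4/7 × 1/3 = 16/378 = 8/189.

8/189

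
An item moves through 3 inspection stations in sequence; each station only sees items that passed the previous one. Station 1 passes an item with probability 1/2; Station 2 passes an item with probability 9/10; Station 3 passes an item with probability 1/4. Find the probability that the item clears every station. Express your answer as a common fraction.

The events are sequential, so multiply the conditional probabilities:
P = 1/2 × 9/10 × 1/4 = 9/80.

9/80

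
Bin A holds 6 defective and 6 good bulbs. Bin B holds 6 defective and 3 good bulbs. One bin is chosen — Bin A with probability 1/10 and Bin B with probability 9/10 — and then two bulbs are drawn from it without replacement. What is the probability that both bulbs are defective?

From Bin A: P(both defective) = (6/12)(5/11) = 5/22.
From Bin B: P(both defective) = (6/9)(5/8) = 5/12.
Total probability = (1/10)(5/22) + (9/10)(5/12) = 35/88.

35/88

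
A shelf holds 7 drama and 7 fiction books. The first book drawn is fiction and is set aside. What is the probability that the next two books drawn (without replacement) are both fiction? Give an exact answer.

After the first draw, 6 of the remaining 13 books are fiction.
P = 6/13 × 5/12 = 30/156 = 5/26.

5/26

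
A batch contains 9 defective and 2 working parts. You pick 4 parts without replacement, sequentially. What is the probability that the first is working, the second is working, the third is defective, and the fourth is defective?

Each draw changes the counts, so multiply the conditional probabilities along the sequence:
P = 2/11 × 1/10 × 9/9 × 8/8 = 144/7920 = 1/55.

1/55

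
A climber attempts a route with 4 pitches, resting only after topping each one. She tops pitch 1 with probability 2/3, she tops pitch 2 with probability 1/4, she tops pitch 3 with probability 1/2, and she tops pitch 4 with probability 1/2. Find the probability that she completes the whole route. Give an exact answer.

1/24

The events are sequential, so multiply the conditional probabilities:
P = 2/3 × 1/4 × 1/2 × 1/2 = 2/48 = 1/24.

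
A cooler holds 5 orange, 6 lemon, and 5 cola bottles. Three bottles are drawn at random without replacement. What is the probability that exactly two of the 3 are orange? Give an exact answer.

One ordering (orange drawn first) has probability 5/16 × 4/15 × 11/14 = 220/3360 = 11/168.
There are C(3,2) = 3 such orderings, each equally likely, so P = 3 × 11/168 = 11/56.

11/56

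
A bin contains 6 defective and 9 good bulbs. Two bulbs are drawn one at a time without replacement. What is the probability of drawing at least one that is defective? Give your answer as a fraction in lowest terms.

P(no defective) = 9/15 × 8/14 = 72/210 = 12/35.
P(at least one) = 1 − 12/35 = 23/35.

23/35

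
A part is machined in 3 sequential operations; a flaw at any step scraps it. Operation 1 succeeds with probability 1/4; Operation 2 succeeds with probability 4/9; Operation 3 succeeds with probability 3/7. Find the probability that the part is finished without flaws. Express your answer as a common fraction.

The events are sequential, so multiply the conditional probabilities:
P = 1/4 × 4/9 × 3/7 = 12/252 = 1/21.

1/21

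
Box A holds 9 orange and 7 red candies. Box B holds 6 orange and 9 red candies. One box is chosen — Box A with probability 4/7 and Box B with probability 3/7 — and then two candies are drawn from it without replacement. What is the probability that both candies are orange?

57/245

From Box A: P(both orange) = (9/16)(8/15) = 3/10.
From Box B: P(both orange) = (6/15)(5/14) = 1/7.
Total probability = (4/7)(3/10) + (3/7)(1/7) = 57/245.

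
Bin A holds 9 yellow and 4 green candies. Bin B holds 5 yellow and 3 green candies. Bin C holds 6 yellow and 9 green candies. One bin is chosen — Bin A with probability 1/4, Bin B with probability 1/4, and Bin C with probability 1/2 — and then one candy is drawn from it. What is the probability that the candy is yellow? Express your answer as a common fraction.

From Bin A: P(yellow) = 9/13.
From Bin B: P(yellow) = 5/8.
From Bin C: P(yellow) = 6/15.
Total probability = (1/4)(9/13) + (1/4)(5/8) + (1/2)(6/15) = 1101/2080.

1101/2080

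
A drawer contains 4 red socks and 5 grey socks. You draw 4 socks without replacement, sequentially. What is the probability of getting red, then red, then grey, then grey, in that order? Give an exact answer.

5/63

Each draw changes the counts, so multiply the conditional probabilities along the sequence:
P = 4/9 × 3/8 × 5/7 × 4/6 = 240/3024 = 5/63.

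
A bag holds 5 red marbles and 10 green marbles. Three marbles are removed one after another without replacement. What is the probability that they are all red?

P(every draw is red) = 5/15 × 4/14 × 3/13 = 60/2730 = 2/91.

2/91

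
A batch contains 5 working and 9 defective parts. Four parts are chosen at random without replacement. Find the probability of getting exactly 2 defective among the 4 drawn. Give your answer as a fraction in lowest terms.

360/1001

One ordering (defective drawn first) has probability 9/14 × 8/13 × 5/12 × 4/11 = 1440/24024 = 60/1001.
There are C(4,2) = 6 such orderings, each equally likely, so P = 6 × 60/1001 = 360/1001.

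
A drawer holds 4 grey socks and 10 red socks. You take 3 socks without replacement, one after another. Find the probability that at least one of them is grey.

61/91

P(no grey) = 10/14 × 9/13 × 8/12 = 720/2184 = 30/91.
P(at least one) = 1 − 30/91 = 61/91.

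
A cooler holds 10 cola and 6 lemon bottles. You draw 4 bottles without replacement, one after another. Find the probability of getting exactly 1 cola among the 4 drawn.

One ordering (cola drawn first) has probability 10/16 × 6/15 × 5/14 × 4/13 = 1200/43680 = 5/182.
There are C(4,1) = 4 such orderings, each equally likely, so P = 4 × 5/182 = 10/91.

10/91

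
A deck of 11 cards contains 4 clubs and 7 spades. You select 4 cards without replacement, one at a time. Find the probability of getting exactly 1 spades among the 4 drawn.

One ordering (a spade drawn first) has probability 7/11 × 4/10 × 3/9 × 2/8 = 168/7920 = 7/330.
There are C(4,1) = 4 such orderings, each equally likely, so P = 4 × 7/330 = 14/165.

14/165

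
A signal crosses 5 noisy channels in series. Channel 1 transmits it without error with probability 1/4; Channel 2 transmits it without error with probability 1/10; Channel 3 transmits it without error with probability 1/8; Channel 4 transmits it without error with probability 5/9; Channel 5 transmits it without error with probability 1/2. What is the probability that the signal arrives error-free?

1/1152

The events are sequential, so multiply the conditional probabilities:
P = 1/4 × 1/10 × 1/8 × 5/9 × 1/2 = 5/5760 = 1/1152.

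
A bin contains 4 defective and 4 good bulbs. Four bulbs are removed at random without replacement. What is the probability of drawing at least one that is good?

69/70

P(no good) = 4/8 × 3/7 × 2/6 × 1/5 = 24/1680 = 1/70.
P(at least one) = 1 − 1/70 = 69/70.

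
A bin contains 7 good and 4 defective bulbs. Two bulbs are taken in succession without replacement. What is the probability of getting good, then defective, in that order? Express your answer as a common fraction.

Each draw changes the counts, so multiply the conditional probabilities along the sequence:
P = 7/11 × 4/10 = 28/110 = 14/55.

14/55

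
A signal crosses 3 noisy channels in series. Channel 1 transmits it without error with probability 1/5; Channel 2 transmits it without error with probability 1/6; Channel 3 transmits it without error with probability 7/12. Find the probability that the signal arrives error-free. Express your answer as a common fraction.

7/360

Multiplying along the chain,
P = 1/5 × 1/6 × 7/12 = 7/360.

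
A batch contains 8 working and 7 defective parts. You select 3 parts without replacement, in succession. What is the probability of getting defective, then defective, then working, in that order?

Multiply the probability of each draw given the previous ones:
P = 7/15 × 6/14 × 8/13 = 336/2730 = 8/65.

8/65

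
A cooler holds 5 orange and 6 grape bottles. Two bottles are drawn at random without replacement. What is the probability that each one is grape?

3/11

P = 6/11 × 5/10 = 30/110 = 3/11.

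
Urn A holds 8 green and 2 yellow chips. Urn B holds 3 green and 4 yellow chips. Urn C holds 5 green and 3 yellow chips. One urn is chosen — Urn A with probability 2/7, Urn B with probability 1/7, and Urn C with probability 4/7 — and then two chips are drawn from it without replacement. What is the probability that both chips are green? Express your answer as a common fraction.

887/2205

From Urn A: P(both green) = (8/10)(7/9) = 28/45.
From Urn B: P(both green) = (3/7)(2/6) = 1/7.
From Urn C: P(both green) = (5/8)(4/7) = 5/14.
Total probability = (2/7)(28/45) + (1/7)(1/7) + (4/7)(5/14) = 887/2205.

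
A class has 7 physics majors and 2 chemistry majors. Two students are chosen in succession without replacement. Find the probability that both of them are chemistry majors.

1/36

P(all chemistry majors) = 2/9 × 1/8 = 2/72 = 1/36.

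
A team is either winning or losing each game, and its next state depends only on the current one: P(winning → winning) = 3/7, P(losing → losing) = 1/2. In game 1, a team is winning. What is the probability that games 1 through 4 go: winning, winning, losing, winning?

Game 1 is given. For each transition, use the conditional probability from the current state:
P(winning | winning) = 3/7; P(losing | winning) = 4/7; P(winning | losing) = 1/2.
P = 3/7 × 4/7 × 1/2 = 12/98 = 6/49.

6/49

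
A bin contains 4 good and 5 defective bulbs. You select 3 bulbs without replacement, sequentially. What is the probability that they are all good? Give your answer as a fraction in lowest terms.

P(all good) = 4/9 × 3/8 × 2/7 = 24/504 = 1/21.

1/21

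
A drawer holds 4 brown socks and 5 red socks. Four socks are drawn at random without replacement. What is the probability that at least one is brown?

P(no brown) = 5/9 × 4/8 × 3/7 × 2/6 = 120/3024 = 5/126.
P(at least one) = 1 − 5/126 = 121/126.

121/126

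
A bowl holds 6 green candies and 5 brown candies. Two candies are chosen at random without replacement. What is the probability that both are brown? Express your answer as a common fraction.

2/11

P(all brown) = 5/11 × 4/10 = 20/110 = 2/11.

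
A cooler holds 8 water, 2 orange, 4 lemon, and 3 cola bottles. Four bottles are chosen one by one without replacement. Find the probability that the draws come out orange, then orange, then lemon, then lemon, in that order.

Multiply the probability of each draw given the previous ones:
P = 2/17 × 1/16 × 4/15 × 3/14 = 24/57120 = 1/2380.

1/2380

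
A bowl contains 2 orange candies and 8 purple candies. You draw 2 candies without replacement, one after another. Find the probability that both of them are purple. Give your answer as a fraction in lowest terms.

P(all purple) = 8/10 × 7/9 = 56/90 = 28/45.

28/45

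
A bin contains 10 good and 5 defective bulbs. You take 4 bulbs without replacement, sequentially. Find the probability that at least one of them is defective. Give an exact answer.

11/13

P(no defective) = 10/15 × 9/14 × 8/13 × 7/12 = 5040/32760 = 2/13.
P(at least one) = 1 − 2/13 = 11/13.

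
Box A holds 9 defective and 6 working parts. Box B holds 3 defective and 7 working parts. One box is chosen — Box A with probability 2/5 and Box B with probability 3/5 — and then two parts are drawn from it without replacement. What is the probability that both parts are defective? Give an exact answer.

From Box A: P(both defective) = (9/15)(8/14) = 12/35.
From Box B: P(both defective) = (3/10)(2/9) = 1/15.
Total probability = (2/5)(12/35) + (3/5)(1/15) = 31/175.

31/175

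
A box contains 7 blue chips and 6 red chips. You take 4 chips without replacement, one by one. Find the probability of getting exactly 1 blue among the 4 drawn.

One ordering (blue drawn first) has probability 7/13 × 6/12 × 5/11 × 4/10 = 840/17160 = 7/143.
There are C(4,1) = 4 such orderings, each equally likely, so P = 4 × 7/143 = 28/143.

28/143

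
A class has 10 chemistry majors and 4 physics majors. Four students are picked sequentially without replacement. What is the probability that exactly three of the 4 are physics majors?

40/1001

One ordering (physics majors drawn first) has probability 4/14 × 3/13 × 2/12 × 10/11 = 240/24024 = 10/1001.
There are C(4,3) = 4 such orderings, each equally likely, so P = 4 × 10/1001 = 40/1001.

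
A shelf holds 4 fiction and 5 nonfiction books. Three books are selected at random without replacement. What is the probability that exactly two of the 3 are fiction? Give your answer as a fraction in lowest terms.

One ordering (fiction drawn first) has probability 4/9 × 3/8 × 5/7 = 60/504 = 5/42.
There are C(3,2) = 3 such orderings, each equally likely, so P = 3 × 5/42 = 5/14.

5/14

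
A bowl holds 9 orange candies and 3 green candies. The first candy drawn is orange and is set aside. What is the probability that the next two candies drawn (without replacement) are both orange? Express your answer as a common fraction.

28/55

After the first draw, 8 of the remaining 11 candies are orange.
P = 8/11 × 7/10 = 56/110 = 28/55.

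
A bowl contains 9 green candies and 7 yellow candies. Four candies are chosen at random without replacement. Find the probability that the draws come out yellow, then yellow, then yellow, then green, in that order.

9/208

Chain rule:
P = 7/16 × 6/15 × 5/14 × 9/13 = 1890/43680 = 9/208.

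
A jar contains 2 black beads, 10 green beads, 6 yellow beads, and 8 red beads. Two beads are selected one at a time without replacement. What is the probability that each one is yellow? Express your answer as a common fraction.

P(every draw is yellow) = 6/26 × 5/25 = 30/650 = 3/65.

3/65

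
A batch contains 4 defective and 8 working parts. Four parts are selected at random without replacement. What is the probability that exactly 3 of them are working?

224/495

One ordering (working drawn first) has probability 8/12 × 7/11 × 6/10 × 4/9 = 1344/11880 = 56/495.
There are C(4,3) = 4 such orderings, each equally likely, so P = 4 × 56/495 = 224/495.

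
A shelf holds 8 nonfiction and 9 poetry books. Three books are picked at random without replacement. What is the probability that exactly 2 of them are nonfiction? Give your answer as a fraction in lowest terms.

One ordering (nonfiction drawn first) has probability 8/17 × 7/16 × 9/15 = 504/4080 = 21/170.
There are C(3,2) = 3 such orderings, each equally likely, so P = 3 × 21/170 = 63/170.

63/170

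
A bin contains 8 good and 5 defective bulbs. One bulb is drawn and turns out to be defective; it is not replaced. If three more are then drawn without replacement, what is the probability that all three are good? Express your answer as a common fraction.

After the first draw, 8 of the remaining 12 bulbs are good.
P = 8/12 × 7/11 × 6/10 = 336/1320 = 14/55.

14/55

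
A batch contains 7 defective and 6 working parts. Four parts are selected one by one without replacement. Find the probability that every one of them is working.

3/143

P(all working) = 6/13 × 5/12 × 4/11 × 3/10 = 360/17160 = 3/143.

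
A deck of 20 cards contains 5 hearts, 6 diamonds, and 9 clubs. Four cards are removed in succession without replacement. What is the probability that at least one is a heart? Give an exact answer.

232/323

P(no hearts) = 15/20 × 14/19 × 13/18 × 12/17 = 32760/116280 = 91/323.
P(at least one) = 1 − 91/323 = 232/323.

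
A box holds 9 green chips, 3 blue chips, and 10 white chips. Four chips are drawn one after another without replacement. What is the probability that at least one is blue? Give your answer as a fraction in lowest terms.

P(no blue) = 19/22 × 18/21 × 17/20 × 16/19 = 93024/175560 = 204/385.
P(at least one) = 1 − 204/385 = 181/385.

181/385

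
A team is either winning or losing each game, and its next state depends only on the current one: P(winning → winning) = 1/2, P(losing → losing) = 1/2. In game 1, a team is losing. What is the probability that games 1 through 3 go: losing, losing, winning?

1/4

Game 1 is given. For each transition, use the conditional probability from the current state:
P(losing | losing) = 1/2; P(winning | losing) = 1/2.
P = 1/2 × 1/2 = 1/4.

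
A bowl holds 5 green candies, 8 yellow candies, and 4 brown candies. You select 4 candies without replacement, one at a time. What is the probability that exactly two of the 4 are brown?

117/595

One ordering (brown drawn first) has probability 4/17 × 3/16 × 13/15 × 12/14 = 1872/57120 = 39/1190.
There are C(4,2) = 6 such orderings, each equally likely, so P = 6 × 39/1190 = 117/595.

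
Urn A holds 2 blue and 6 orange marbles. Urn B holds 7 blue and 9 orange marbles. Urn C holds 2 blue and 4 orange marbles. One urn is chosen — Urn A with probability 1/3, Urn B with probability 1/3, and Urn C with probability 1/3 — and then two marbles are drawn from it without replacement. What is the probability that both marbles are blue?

From Urn A: P(both blue) = (2/8)(1/7) = 1/28.
From Urn B: P(both blue) = (7/16)(6/15) = 7/40.
From Urn C: P(both blue) = (2/6)(1/5) = 1/15.
Total probability = (1/3)(1/28) + (1/3)(7/40) + (1/3)(1/15) = 233/2520.

233/2520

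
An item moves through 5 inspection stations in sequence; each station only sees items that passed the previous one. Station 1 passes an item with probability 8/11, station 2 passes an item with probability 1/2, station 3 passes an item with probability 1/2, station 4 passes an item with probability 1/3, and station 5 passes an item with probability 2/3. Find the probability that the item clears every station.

4/99

Each stage is reached only if all earlier stages succeed, so
P = 8/11 × 1/2 × 1/2 × 1/3 × 2/3 = 16/396 = 4/99.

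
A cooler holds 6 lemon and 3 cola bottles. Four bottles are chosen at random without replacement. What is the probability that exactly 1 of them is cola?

10/21

One ordering (cola drawn first) has probability 3/9 × 6/8 × 5/7 × 4/6 = 360/3024 = 5/42.
There are C(4,1) = 4 such orderings, each equally likely, so P = 4 × 5/42 = 10/21.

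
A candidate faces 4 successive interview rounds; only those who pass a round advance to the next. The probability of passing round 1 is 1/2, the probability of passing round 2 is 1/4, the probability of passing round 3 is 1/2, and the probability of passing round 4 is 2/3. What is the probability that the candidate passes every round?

Multiplying along the chain,
P = 1/2 × 1/4 × 1/2 × 2/3 = 2/48 = 1/24.

1/24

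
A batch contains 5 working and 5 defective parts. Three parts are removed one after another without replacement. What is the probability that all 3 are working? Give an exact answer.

1/12

P(all working) = 5/10 × 4/9 × 3/8 = 60/720 = 1/12.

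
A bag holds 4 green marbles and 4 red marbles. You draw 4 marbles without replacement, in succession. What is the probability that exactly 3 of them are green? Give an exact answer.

8/35

One ordering (green drawn first) has probability 4/8 × 3/7 × 2/6 × 4/5 = 96/1680 = 2/35.
There are C(4,3) = 4 such orderings, each equally likely, so P = 4 × 2/35 = 8/35.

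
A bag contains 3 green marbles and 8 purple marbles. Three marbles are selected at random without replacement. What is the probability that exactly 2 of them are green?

8/55

One ordering (green drawn first) has probability 3/11 × 2/10 × 8/9 = 48/990 = 8/165.
There are C(3,2) = 3 such orderings, each equally likely, so P = 3 × 8/165 = 8/55.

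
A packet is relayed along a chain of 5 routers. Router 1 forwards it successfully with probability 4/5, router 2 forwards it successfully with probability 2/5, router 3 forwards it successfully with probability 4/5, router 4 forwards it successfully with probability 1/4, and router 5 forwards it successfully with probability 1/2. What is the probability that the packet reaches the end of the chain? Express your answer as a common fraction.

4/125

Each stage is reached only if all earlier stages succeed, so
P = 4/5 × 2/5 × 4/5 × 1/4 × 1/2 = 32/1000 = 4/125.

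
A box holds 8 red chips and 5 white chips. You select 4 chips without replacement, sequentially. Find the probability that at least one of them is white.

129/143

P(no white) = 8/13 × 7/12 × 6/11 × 5/10 = 1680/17160 = 14/143.
P(at least one) = 1 − 14/143 = 129/143.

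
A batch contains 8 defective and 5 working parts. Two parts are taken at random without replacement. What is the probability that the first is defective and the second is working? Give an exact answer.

Chain rule:
P = 8/13 × 5/12 = 40/156 = 10/39.

10/39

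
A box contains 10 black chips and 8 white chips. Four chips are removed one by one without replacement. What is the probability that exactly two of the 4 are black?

One ordering (black drawn first) has probability 10/18 × 9/17 × 8/16 × 7/15 = 5040/73440 = 7/102.
There are C(4,2) = 6 such orderings, each equally likely, so P = 6 × 7/102 = 7/17.

7/17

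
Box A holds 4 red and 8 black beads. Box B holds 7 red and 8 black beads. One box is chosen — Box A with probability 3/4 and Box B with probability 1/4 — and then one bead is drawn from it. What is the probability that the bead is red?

From Box A: P(red) = 4/12.
From Box B: P(red) = 7/15.
Total probability = (3/4)(4/12) + (1/4)(7/15) = 11/30.

11/30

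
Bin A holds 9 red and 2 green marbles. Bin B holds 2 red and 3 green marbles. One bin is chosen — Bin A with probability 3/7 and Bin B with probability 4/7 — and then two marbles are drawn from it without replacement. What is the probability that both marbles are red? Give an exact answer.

From Bin A: P(both red) = (9/11)(8/10) = 36/55.
From Bin B: P(both red) = (2/5)(1/4) = 1/10.
Total probability = (3/7)(36/55) + (4/7)(1/10) = 26/77.

26/77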